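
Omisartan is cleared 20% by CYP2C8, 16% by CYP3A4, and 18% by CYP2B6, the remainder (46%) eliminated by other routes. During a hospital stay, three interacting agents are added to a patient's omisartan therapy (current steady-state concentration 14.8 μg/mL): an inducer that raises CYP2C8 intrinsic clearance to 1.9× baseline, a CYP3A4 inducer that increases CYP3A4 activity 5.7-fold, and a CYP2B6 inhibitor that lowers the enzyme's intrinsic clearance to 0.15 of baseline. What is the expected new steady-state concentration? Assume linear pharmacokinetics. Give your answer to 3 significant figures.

The CYP2C8 pathway (20% of clearance) increases to 1.9× activity: 0.2 × 1.9 = 0.38.
The CYP3A4 pathway (16% of clearance) is boosted to 5.7× activity: 0.16 × 5.7 = 0.912.
The CYP2B6 pathway (18% of clearance) drops to 0.15× activity: 0.18 × 0.15 = 0.027.
Non-CYP routes (46%) are unchanged.
New clearance relative to baseline: 0.38 + 0.912 + 0.027 + 0.46 = 1.779.
Dividing the baseline by the relative clearance: 14.8 / 1.779 = 8.32 μg/mL.

8.32 μg/mL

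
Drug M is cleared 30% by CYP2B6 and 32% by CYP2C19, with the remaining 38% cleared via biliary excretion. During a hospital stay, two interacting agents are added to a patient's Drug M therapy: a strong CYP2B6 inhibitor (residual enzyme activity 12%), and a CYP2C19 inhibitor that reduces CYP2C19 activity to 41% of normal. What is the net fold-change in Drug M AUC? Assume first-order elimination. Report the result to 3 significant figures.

1.83

CYP2B6: 0.3 × 0.12 = 0.036
CYP2C19: 0.32 × 0.41 = 0.1312
Other: 0.38 (unchanged)
New clearance relative to baseline: 0.036 + 0.1312 + 0.38 = 0.5472.
AUC ∝ 1/CL: fold-change = 1 / 0.5472 = 1.83.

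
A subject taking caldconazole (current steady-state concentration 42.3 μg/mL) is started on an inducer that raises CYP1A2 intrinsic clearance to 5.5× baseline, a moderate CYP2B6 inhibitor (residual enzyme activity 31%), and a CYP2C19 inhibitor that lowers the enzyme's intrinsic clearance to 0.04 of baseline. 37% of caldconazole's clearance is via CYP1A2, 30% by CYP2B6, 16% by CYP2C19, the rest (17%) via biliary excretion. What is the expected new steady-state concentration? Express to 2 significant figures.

CYP1A2: 0.37 × 5.5 = 2.035
CYP2B6: 0.3 × 0.31 = 0.093
CYP2C19: 0.16 × 0.04 = 0.0064
Other: 0.17 (unchanged)
New clearance relative to baseline: 2.035 + 0.093 + 0.0064 + 0.17 = 2.3044.
Dividing the baseline by the relative clearance: 42.3 / 2.3044 = 18 μg/mL.

18 μg/mL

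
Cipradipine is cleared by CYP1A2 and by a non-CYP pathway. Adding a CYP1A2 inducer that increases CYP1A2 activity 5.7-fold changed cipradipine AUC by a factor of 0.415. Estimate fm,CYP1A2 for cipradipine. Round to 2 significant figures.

Let fm be the CYP1A2 fraction. New clearance relative to baseline = fm × 5.7 + (1 − fm).
AUC ratio = 1 / (new CL fraction), so new CL fraction = 1 / 0.415 = 2.41.
fm × 5.7 + 1 − fm = 2.41  ⇒  fm × (5.7 − 1) = 1.41  ⇒  fm = 0.30.

0.30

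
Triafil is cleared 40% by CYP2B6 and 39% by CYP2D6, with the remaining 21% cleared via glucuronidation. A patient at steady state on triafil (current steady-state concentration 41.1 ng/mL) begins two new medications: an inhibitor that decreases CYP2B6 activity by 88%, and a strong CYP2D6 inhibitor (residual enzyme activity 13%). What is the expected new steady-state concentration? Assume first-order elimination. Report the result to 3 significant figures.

The CYP2B6 pathway (40% of clearance) drops to 0.12× activity: 0.4 × 0.12 = 0.048.
The CYP2D6 pathway (39% of clearance) is reduced to 0.13× activity: 0.39 × 0.13 = 0.0507.
Non-CYP routes (21%) are unchanged.
Relative clearance = 0.048 + 0.0507 + 0.21 = 0.3087.
Steady-state concentration ∝ 1/CL: new value = 41.1 / 0.3087 = 133 ng/mL.

133 ng/mL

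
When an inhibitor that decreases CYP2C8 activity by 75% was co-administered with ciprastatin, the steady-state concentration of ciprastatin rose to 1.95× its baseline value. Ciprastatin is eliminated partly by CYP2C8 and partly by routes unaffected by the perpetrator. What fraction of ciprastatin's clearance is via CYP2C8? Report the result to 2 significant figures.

0.65

Call the CYP2C8 fraction fm. After the interaction, CL_new/CL_old = fm × 0.25 + (1 − fm).
Steady-state concentration ratio = 1 / (new CL fraction), so new CL fraction = 1 / 1.95 = 0.5128.
fm × 0.25 + 1 − fm = 0.5128  ⇒  fm × (0.25 − 1) = −0.4872  ⇒  fm = 0.65.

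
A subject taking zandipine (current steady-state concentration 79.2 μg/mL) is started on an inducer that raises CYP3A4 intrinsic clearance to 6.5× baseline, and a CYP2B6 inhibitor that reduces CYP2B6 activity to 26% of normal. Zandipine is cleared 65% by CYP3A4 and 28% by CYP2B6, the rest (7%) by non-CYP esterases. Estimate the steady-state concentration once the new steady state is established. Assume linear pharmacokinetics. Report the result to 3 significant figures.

CYP3A4: 0.65 × 6.5 = 4.225
CYP2B6: 0.28 × 0.26 = 0.0728
Other: 0.07 (unchanged)
CL_new/CL_old = 4.225 + 0.0728 + 0.07 = 4.3678.
Dividing the baseline by the relative clearance: 79.2 / 4.3678 = 18.1 μg/mL.

18.1 μg/mL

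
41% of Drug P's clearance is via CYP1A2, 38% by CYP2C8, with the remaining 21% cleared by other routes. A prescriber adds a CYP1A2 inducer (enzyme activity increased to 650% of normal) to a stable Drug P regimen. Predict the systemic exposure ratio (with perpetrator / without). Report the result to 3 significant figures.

0.307

The CYP1A2 pathway (41% of clearance) increases to 6.5× activity: 0.41 × 6.5 = 2.665.
CYP2C8 (38%) and the residual 21% are unaffected.
CL_new/CL_old = 2.665 + 0.38 + 0.21 = 3.255.
Since systemic exposure ∝ 1/CL, the ratio is 1 / 3.255 = 0.307.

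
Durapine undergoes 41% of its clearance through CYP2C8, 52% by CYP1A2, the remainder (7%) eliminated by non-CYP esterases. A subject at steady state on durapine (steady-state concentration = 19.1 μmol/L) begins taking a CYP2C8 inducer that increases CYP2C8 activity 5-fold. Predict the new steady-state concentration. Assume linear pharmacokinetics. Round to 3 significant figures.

The CYP2C8 pathway (41% of clearance) increases to 5× activity: 0.41 × 5 = 2.05.
CYP1A2 (52%) and the residual 7% are unaffected.
Relative clearance = 2.05 + 0.52 + 0.07 = 2.64.
With dosing unchanged, steady-state concentration scales as 1/CL: 19.1 / 2.64 = 7.23 μmol/L.

7.23 μmol/L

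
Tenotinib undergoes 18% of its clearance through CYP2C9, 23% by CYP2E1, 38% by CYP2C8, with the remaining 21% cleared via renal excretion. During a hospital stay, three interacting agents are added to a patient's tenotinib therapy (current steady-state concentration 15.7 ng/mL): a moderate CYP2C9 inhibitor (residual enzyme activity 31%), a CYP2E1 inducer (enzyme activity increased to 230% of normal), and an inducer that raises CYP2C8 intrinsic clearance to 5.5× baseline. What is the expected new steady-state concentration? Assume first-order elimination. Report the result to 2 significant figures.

5.4 ng/mL

The CYP2C9 pathway (18% of clearance) is reduced to 0.31× activity: 0.18 × 0.31 = 0.0558.
The CYP2E1 pathway (23% of clearance) is boosted to 2.3× activity: 0.23 × 2.3 = 0.529.
The CYP2C8 pathway (38% of clearance) is boosted to 5.5× activity: 0.38 × 5.5 = 2.09.
Non-CYP routes (21%) are unchanged.
CL_new/CL_old = 0.0558 + 0.529 + 2.09 + 0.21 = 2.8848.
New steady-state concentration = 15.7 / 2.8848 = 5.4 ng/mL (concentration scales inversely with clearance).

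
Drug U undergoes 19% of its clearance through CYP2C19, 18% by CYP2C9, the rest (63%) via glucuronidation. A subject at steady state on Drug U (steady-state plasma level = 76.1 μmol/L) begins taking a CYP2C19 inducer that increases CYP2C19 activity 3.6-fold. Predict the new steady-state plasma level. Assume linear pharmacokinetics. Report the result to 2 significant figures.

51 μmol/L

The CYP2C19 pathway (19% of clearance) increases to 3.6× activity: 0.19 × 3.6 = 0.684.
CYP2C9 (18%) and the residual 63% are unaffected.
New clearance relative to baseline: 0.684 + 0.18 + 0.63 = 1.494.
Steady-state plasma level ∝ 1/CL, so new value = 76.1 / 1.494 = 51 μmol/L.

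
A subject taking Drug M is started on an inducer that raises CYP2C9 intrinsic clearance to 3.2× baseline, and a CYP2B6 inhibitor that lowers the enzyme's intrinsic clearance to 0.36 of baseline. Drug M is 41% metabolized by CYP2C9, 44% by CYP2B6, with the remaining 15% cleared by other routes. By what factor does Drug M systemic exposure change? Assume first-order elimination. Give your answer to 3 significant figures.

The CYP2C9 pathway (41% of clearance) increases to 3.2× activity: 0.41 × 3.2 = 1.312.
The CYP2B6 pathway (44% of clearance) falls to 0.36× activity: 0.44 × 0.36 = 0.1584.
Non-CYP routes (15%) are unchanged.
Relative clearance = 1.312 + 0.1584 + 0.15 = 1.6204.
Systemic exposure ∝ 1/CL: fold-change = 1 / 1.6204 = 0.617.

0.617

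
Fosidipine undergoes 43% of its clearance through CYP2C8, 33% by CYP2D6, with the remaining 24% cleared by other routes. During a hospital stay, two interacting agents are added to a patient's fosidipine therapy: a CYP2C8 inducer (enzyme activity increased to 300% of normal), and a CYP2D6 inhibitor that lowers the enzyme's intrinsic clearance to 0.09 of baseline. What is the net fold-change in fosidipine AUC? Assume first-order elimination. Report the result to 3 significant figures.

0.641

The CYP2C8 pathway (43% of clearance) increases to 3× activity: 0.43 × 3 = 1.29.
The CYP2D6 pathway (33% of clearance) falls to 0.09× activity: 0.33 × 0.09 = 0.0297.
Non-CYP routes (24%) are unchanged.
CL_new/CL_old = 1.29 + 0.0297 + 0.24 = 1.5597.
AUC ∝ 1/CL: fold-change = 1 / 1.5597 = 0.641.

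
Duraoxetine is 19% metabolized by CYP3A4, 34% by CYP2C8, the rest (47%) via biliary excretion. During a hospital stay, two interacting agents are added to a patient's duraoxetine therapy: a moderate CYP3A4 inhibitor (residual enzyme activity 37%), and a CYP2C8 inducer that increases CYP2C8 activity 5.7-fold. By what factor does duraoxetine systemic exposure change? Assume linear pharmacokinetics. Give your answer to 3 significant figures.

CYP3A4: 0.19 × 0.37 = 0.0703
CYP2C8: 0.34 × 5.7 = 1.938
Other: 0.47 (unchanged)
Relative clearance = 0.0703 + 1.938 + 0.47 = 2.4783.
Net systemic exposure ratio = 1 / 2.4783 = 0.404.

0.404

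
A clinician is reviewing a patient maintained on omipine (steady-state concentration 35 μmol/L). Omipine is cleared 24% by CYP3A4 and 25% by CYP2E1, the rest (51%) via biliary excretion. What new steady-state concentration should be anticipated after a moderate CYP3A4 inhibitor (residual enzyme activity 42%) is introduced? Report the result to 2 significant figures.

CYP3A4: 0.24 × 0.42 = 0.1008
CYP2E1: 0.25 (unchanged)
Other: 0.51 (unchanged)
CL_new/CL_old = 0.1008 + 0.25 + 0.51 = 0.8608.
With dosing unchanged, steady-state concentration scales as 1/CL: 35 / 0.8608 = 41 μmol/L.

41 μmol/L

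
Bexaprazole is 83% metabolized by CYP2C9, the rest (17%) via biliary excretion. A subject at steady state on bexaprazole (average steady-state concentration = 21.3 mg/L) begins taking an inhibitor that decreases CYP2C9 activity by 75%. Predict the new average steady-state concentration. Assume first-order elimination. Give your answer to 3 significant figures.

56.4 mg/L

CYP2C9: 0.83 × 0.25 = 0.2075
Other: 0.17 (unchanged)
Relative clearance = 0.2075 + 0.17 = 0.3775.
With dosing unchanged, average steady-state concentration scales as 1/CL: 21.3 / 0.3775 = 56.4 mg/L.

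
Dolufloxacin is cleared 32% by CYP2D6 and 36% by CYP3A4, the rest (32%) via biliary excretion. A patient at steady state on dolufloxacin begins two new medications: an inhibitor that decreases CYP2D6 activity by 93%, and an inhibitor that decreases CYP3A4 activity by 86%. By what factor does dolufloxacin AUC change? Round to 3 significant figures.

2.55

The CYP2D6 pathway (32% of clearance) drops to 0.07× activity: 0.32 × 0.07 = 0.0224.
The CYP3A4 pathway (36% of clearance) drops to 0.14× activity: 0.36 × 0.14 = 0.0504.
Non-CYP routes (32%) are unchanged.
Relative clearance = 0.0224 + 0.0504 + 0.32 = 0.3928.
Because AUC varies inversely with clearance, the combined effect is 1 / 0.3928 = 2.55.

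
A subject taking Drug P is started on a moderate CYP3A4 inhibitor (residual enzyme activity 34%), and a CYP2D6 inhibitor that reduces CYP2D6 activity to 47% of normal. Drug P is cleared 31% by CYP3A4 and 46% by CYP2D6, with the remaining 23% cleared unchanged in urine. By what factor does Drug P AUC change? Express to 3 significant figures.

1.81

The CYP3A4 pathway (31% of clearance) falls to 0.34× activity: 0.31 × 0.34 = 0.1054.
The CYP2D6 pathway (46% of clearance) drops to 0.47× activity: 0.46 × 0.47 = 0.2162.
The remaining 23% of clearance is unaffected.
CL_new/CL_old = 0.1054 + 0.2162 + 0.23 = 0.5516.
Because AUC varies inversely with clearance, the combined effect is 1 / 0.5516 = 1.81.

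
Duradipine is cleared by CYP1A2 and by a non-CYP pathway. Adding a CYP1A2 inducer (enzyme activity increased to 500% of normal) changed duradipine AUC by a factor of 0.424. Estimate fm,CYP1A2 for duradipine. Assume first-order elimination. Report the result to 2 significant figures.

Let fm be the CYP1A2 fraction. New clearance relative to baseline = fm × 5 + (1 − fm).
AUC ratio = 1 / (new CL fraction), so new CL fraction = 1 / 0.424 = 2.358.
fm × 5 + 1 − fm = 2.358  ⇒  fm × (5 − 1) = 1.358  ⇒  fm = 0.34.

0.34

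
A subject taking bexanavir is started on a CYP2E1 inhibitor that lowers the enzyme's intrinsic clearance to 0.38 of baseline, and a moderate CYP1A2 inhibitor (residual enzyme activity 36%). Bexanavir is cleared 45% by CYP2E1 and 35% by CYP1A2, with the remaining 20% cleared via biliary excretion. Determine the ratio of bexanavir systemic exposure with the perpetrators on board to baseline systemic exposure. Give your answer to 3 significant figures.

CYP2E1: 0.45 × 0.38 = 0.171
CYP1A2: 0.35 × 0.36 = 0.126
Other: 0.2 (unchanged)
New clearance relative to baseline: 0.171 + 0.126 + 0.2 = 0.497.
Systemic exposure ∝ 1/CL: fold-change = 1 / 0.497 = 2.01.

2.01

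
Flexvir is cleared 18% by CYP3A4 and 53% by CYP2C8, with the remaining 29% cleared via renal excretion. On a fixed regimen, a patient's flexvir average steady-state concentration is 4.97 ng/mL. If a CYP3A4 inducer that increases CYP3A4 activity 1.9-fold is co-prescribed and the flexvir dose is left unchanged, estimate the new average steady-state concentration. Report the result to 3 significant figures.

CYP3A4: 0.18 × 1.9 = 0.342
CYP2C8: 0.53 (unchanged)
Other: 0.29 (unchanged)
Relative clearance = 0.342 + 0.53 + 0.29 = 1.162.
With dosing unchanged, average steady-state concentration scales as 1/CL: 4.97 / 1.162 = 4.28 ng/mL.

4.28 ng/mL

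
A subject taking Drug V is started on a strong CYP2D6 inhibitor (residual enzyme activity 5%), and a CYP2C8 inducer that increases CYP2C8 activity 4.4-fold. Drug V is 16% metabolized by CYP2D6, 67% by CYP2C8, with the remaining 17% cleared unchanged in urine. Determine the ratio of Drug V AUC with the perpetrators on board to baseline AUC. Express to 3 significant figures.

The CYP2D6 pathway (16% of clearance) falls to 0.05× activity: 0.16 × 0.05 = 0.008.
The CYP2C8 pathway (67% of clearance) rises to 4.4× activity: 0.67 × 4.4 = 2.948.
Non-CYP routes (17%) are unchanged.
Relative clearance = 0.008 + 2.948 + 0.17 = 3.126.
Because AUC varies inversely with clearance, the combined effect is 1 / 3.126 = 0.320.

0.320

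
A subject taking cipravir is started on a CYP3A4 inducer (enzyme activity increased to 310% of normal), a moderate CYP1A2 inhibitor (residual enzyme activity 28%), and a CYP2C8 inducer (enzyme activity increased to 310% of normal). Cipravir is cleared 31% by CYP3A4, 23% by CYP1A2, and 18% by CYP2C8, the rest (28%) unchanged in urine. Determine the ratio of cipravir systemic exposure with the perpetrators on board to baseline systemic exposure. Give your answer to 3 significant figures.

0.537

The CYP3A4 pathway (31% of clearance) is boosted to 3.1× activity: 0.31 × 3.1 = 0.961.
The CYP1A2 pathway (23% of clearance) falls to 0.28× activity: 0.23 × 0.28 = 0.0644.
The CYP2C8 pathway (18% of clearance) increases to 3.1× activity: 0.18 × 3.1 = 0.558.
Non-CYP routes (28%) are unchanged.
Relative clearance = 0.961 + 0.0644 + 0.558 + 0.28 = 1.8634.
Because systemic exposure varies inversely with clearance, the combined effect is 1 / 1.8634 = 0.537.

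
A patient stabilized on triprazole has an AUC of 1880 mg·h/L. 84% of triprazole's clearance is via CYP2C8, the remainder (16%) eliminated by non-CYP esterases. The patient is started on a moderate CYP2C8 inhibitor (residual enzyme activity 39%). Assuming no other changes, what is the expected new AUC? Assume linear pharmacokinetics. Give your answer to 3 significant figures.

CYP2C8: 0.84 × 0.39 = 0.3276
Other: 0.16 (unchanged)
Relative clearance = 0.3276 + 0.16 = 0.4876.
New AUC = baseline ÷ relative clearance = 1880 / 0.4876 = 3.86 × 10³ mg·h/L.

3.86 × 10³ mg·h/L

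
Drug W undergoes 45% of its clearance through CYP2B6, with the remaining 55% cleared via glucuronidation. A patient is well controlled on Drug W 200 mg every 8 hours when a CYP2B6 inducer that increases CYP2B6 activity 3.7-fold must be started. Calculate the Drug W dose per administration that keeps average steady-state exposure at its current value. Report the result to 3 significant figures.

CYP2B6: 0.45 × 3.7 = 1.665
Other: 0.55 (unchanged)
Relative clearance = 1.665 + 0.55 = 2.215.
To maintain the same steady-state level, dose must scale with clearance: new dose = 200 × 2.215 = 443 mg.

443 mg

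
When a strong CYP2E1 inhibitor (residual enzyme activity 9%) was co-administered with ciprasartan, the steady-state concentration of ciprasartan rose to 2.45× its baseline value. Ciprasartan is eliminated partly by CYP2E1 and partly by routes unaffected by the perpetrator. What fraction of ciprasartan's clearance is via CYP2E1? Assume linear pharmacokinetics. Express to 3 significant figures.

Write x for the fraction cleared via CYP2E1. The observed steady-state concentration change means clearance fell to 1/2.45 = 0.4082 of baseline.
Only the CYP2E1 route changed, so 0.4082 = x·0.09 + (1 − x), giving x = 0.650.

0.650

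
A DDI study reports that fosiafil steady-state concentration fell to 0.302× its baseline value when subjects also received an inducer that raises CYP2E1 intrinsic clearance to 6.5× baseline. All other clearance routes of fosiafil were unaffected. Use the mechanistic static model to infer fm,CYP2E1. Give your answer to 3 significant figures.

Let x = fm,CYP2E1. Because steady-state concentration ∝ 1/CL, relative clearance rose to 1/0.302 = 3.311.
Only the CYP2E1 route changed, so 3.311 = x·6.5 + (1 − x), giving x = 0.420.

0.420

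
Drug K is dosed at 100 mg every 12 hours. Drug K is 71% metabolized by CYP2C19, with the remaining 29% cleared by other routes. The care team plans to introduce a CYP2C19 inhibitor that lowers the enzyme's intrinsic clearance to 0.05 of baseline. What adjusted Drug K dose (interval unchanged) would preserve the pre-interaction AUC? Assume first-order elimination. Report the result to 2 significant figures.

The CYP2C19 pathway (71% of clearance) drops to 0.05× activity: 0.71 × 0.05 = 0.0355.
Non-CYP routes (29%) are unchanged.
New clearance relative to baseline: 0.0355 + 0.29 = 0.3255.
To maintain the same steady-state level, dose must scale with clearance: new dose = 100 × 0.3255 = 33 mg.

33 mg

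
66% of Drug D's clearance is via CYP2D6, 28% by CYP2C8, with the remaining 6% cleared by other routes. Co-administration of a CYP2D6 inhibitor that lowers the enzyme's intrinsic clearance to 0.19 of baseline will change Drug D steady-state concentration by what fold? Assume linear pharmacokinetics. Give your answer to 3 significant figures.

2.15

CYP2D6: 0.66 × 0.19 = 0.1254
CYP2C8: 0.28 (unchanged)
Other: 0.06 (unchanged)
Relative clearance = 0.1254 + 0.28 + 0.06 = 0.4654.
Since steady-state concentration ∝ 1/CL, the ratio is 1 / 0.4654 = 2.15.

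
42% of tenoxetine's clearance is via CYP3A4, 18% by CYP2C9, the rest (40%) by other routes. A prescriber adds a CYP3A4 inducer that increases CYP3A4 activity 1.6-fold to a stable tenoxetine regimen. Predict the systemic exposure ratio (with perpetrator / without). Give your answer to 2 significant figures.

The CYP3A4 pathway (42% of clearance) increases to 1.6× activity: 0.42 × 1.6 = 0.672.
CYP2C9 (18%) and the residual 40% are unaffected.
CL_new/CL_old = 0.672 + 0.18 + 0.4 = 1.252.
Systemic exposure is inversely proportional to clearance, so the fold-change is 1 / 1.252 = 0.80.

0.80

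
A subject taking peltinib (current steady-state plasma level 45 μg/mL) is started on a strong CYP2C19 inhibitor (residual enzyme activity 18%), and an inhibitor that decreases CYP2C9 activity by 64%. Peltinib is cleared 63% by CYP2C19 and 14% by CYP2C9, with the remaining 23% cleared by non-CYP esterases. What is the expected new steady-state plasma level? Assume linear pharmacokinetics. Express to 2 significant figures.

The CYP2C19 pathway (63% of clearance) is reduced to 0.18× activity: 0.63 × 0.18 = 0.1134.
The CYP2C9 pathway (14% of clearance) falls to 0.36× activity: 0.14 × 0.36 = 0.0504.
The remaining 23% of clearance is unaffected.
CL_new/CL_old = 0.1134 + 0.0504 + 0.23 = 0.3938.
Steady-state plasma level ∝ 1/CL: new value = 45 / 0.3938 = 1.1 × 10² μg/mL.

1.1 × 10² μg/mL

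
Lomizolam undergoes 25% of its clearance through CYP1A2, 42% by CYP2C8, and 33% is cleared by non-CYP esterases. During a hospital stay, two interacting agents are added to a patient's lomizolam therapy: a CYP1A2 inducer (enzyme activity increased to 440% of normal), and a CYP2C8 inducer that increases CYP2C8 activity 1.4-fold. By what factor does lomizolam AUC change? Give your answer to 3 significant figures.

0.496

The CYP1A2 pathway (25% of clearance) increases to 4.4× activity: 0.25 × 4.4 = 1.1.
The CYP2C8 pathway (42% of clearance) is boosted to 1.4× activity: 0.42 × 1.4 = 0.588.
Non-CYP routes (33%) are unchanged.
CL_new/CL_old = 1.1 + 0.588 + 0.33 = 2.018.
AUC ∝ 1/CL: fold-change = 1 / 2.018 = 0.496.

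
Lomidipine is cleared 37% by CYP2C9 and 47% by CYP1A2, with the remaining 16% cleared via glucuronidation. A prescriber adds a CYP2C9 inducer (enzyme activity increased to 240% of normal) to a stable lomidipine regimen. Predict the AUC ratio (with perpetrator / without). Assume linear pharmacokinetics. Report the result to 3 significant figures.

0.659

The CYP2C9 pathway (37% of clearance) is boosted to 2.4× activity: 0.37 × 2.4 = 0.888.
CYP1A2 (47%) and the residual 16% are unaffected.
New clearance relative to baseline: 0.888 + 0.47 + 0.16 = 1.518.
Since AUC ∝ 1/CL, the ratio is 1 / 1.518 = 0.659.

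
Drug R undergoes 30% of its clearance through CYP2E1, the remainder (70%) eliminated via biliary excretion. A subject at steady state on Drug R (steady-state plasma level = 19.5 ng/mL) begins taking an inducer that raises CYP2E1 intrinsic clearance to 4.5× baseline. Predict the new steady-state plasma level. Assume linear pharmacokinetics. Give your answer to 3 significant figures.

9.51 ng/mL

The CYP2E1 pathway (30% of clearance) rises to 4.5× activity: 0.3 × 4.5 = 1.35.
The remaining 70% of clearance is unaffected.
CL_new/CL_old = 1.35 + 0.7 = 2.05.
New steady-state plasma level = baseline ÷ relative clearance = 19.5 / 2.05 = 9.51 ng/mL.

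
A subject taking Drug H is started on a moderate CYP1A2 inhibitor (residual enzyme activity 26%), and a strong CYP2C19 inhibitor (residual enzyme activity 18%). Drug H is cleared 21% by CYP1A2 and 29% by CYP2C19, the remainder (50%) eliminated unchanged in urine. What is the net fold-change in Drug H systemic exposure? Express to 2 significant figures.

1.6

The CYP1A2 pathway (21% of clearance) is reduced to 0.26× activity: 0.21 × 0.26 = 0.0546.
The CYP2C19 pathway (29% of clearance) is reduced to 0.18× activity: 0.29 × 0.18 = 0.0522.
Non-CYP routes (50%) are unchanged.
Relative clearance = 0.0546 + 0.0522 + 0.5 = 0.6068.
Net systemic exposure ratio = 1 / 0.6068 = 1.6.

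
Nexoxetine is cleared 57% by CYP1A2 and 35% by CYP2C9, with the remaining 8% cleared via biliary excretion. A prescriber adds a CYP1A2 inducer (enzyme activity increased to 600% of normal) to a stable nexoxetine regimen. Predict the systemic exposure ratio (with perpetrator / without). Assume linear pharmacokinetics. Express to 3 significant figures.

0.260

The CYP1A2 pathway (57% of clearance) is boosted to 6× activity: 0.57 × 6 = 3.42.
CYP2C9 (35%) and the residual 8% are unaffected.
CL_new/CL_old = 3.42 + 0.35 + 0.08 = 3.85.
Systemic exposure ratio = CL_old/CL_new = 1 / 3.85 = 0.260.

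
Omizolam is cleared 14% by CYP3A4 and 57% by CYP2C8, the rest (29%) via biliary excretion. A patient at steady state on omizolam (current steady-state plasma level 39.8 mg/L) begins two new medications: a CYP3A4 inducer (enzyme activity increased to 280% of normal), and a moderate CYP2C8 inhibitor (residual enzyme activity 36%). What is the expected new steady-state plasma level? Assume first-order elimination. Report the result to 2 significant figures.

The CYP3A4 pathway (14% of clearance) increases to 2.8× activity: 0.14 × 2.8 = 0.392.
The CYP2C8 pathway (57% of clearance) drops to 0.36× activity: 0.57 × 0.36 = 0.2052.
Non-CYP routes (29%) are unchanged.
CL_new/CL_old = 0.392 + 0.2052 + 0.29 = 0.8872.
New steady-state plasma level = 39.8 / 0.8872 = 45 mg/L (concentration scales inversely with clearance).

45 mg/L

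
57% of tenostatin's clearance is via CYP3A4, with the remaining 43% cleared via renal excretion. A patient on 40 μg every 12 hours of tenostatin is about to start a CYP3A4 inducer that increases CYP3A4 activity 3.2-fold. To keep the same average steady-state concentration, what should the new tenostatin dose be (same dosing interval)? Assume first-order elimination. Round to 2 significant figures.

The CYP3A4 pathway (57% of clearance) increases to 3.2× activity: 0.57 × 3.2 = 1.824.
The remaining 43% of clearance is unaffected.
New clearance relative to baseline: 1.824 + 0.43 = 2.254.
To maintain the same steady-state level, dose must scale with clearance: new dose = 40 × 2.254 = 90 μg.

90 μg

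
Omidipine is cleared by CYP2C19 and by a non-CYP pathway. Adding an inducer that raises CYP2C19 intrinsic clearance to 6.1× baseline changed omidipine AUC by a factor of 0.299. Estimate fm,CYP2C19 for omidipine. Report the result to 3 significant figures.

CL'/CL = 1 / 0.299 = 3.344
6.1·fm + (1 − fm) = 3.344
fm = (3.344 − 1) / (6.1 − 1) = 0.460

0.460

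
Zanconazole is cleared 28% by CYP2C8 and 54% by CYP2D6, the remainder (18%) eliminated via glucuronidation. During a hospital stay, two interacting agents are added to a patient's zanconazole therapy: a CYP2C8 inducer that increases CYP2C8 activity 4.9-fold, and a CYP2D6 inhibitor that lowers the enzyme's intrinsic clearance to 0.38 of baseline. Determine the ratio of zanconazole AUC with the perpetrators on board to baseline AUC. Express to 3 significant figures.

The CYP2C8 pathway (28% of clearance) increases to 4.9× activity: 0.28 × 4.9 = 1.372.
The CYP2D6 pathway (54% of clearance) drops to 0.38× activity: 0.54 × 0.38 = 0.2052.
The remaining 18% of clearance is unaffected.
Relative clearance = 1.372 + 0.2052 + 0.18 = 1.7572.
Net AUC ratio = 1 / 1.7572 = 0.569.

0.569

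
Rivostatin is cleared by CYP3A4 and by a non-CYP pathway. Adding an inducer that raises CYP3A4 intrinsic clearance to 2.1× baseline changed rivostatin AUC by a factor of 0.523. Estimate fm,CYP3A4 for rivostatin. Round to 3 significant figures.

CL'/CL = 1 / 0.523 = 1.912
2.1·fm + (1 − fm) = 1.912
fm = (1.912 − 1) / (2.1 − 1) = 0.829

0.829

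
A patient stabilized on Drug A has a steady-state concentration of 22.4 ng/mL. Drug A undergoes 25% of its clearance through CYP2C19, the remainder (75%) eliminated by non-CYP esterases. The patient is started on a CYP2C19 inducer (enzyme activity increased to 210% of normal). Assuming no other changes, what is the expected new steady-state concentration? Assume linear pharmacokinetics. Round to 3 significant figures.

17.6 ng/mL

The CYP2C19 pathway (25% of clearance) rises to 2.1× activity: 0.25 × 2.1 = 0.525.
The remaining 75% of clearance is unaffected.
New clearance relative to baseline: 0.525 + 0.75 = 1.275.
Steady-state concentration ∝ 1/CL, so new value = 22.4 / 1.275 = 17.6 ng/mL.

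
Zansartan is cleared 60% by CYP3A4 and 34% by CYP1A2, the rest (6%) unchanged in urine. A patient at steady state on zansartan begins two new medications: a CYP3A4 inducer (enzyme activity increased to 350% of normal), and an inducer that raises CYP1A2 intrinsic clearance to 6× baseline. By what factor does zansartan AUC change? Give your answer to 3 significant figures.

The CYP3A4 pathway (60% of clearance) is boosted to 3.5× activity: 0.6 × 3.5 = 2.1.
The CYP1A2 pathway (34% of clearance) increases to 6× activity: 0.34 × 6 = 2.04.
The remaining 6% of clearance is unaffected.
CL_new/CL_old = 2.1 + 2.04 + 0.06 = 4.2.
Net AUC ratio = 1 / 4.2 = 0.238.

0.238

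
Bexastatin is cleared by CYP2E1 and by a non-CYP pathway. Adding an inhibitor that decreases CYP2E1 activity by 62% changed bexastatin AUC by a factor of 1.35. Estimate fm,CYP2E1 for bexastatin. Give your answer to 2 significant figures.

0.42

CL'/CL = 1 / 1.35 = 0.7407
0.38·fm + (1 − fm) = 0.7407
fm = (0.7407 − 1) / (0.38 − 1) = 0.42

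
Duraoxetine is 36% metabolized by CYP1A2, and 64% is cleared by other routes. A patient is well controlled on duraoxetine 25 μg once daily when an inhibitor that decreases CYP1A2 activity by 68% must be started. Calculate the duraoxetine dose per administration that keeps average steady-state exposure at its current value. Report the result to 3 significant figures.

18.9 μg

The CYP1A2 pathway (36% of clearance) falls to 0.32× activity: 0.36 × 0.32 = 0.1152.
The remaining 64% of clearance is unaffected.
Relative clearance = 0.1152 + 0.64 = 0.7552.
Css,avg = (dose rate)/CL, so holding Css fixed requires dose ∝ CL: 25 × 0.7552 = 18.9 μg.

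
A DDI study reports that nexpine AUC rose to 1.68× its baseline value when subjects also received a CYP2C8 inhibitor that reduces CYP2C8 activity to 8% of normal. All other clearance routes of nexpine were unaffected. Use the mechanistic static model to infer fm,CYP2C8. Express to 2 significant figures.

Call the CYP2C8 fraction fm. After the interaction, CL_new/CL_old = fm × 0.08 + (1 − fm).
AUC ratio = 1 / (new CL fraction), so new CL fraction = 1 / 1.68 = 0.5952.
fm × 0.08 + 1 − fm = 0.5952  ⇒  fm × (0.08 − 1) = −0.4048  ⇒  fm = 0.44.

0.44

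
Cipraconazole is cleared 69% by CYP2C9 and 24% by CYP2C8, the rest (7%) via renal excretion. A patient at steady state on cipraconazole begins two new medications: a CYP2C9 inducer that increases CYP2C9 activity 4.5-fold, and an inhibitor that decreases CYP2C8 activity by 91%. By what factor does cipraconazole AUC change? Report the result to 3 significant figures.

CYP2C9: 0.69 × 4.5 = 3.105
CYP2C8: 0.24 × 0.09 = 0.0216
Other: 0.07 (unchanged)
CL_new/CL_old = 3.105 + 0.0216 + 0.07 = 3.1966.
AUC ∝ 1/CL: fold-change = 1 / 3.1966 = 0.313.

0.313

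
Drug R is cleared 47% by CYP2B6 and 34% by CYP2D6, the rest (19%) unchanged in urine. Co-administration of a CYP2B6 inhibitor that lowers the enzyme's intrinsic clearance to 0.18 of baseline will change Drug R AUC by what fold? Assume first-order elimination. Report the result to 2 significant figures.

CYP2B6: 0.47 × 0.18 = 0.0846
CYP2D6: 0.34 (unchanged)
Other: 0.19 (unchanged)
New clearance relative to baseline: 0.0846 + 0.34 + 0.19 = 0.6146.
Since AUC ∝ 1/CL, the ratio is 1 / 0.6146 = 1.6.

1.6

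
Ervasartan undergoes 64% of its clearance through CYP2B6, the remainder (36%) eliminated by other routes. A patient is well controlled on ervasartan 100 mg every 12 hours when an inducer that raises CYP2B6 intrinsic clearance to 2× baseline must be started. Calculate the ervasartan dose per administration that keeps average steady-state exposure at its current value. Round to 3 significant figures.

164 mg

CYP2B6: 0.64 × 2 = 1.28
Other: 0.36 (unchanged)
New clearance relative to baseline: 1.28 + 0.36 = 1.64.
Exposure is unchanged when dose changes in proportion to clearance. New dose = 100 mg × 1.64 = 164 mg.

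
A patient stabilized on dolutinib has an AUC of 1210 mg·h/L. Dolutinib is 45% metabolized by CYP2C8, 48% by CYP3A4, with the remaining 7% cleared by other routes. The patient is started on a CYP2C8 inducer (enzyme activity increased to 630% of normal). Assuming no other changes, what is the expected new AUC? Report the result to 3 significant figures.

CYP2C8: 0.45 × 6.3 = 2.835
CYP3A4: 0.48 (unchanged)
Other: 0.07 (unchanged)
New clearance relative to baseline: 2.835 + 0.48 + 0.07 = 3.385.
AUC ∝ 1/CL, so new value = 1210 / 3.385 = 357 mg·h/L.

357 mg·h/L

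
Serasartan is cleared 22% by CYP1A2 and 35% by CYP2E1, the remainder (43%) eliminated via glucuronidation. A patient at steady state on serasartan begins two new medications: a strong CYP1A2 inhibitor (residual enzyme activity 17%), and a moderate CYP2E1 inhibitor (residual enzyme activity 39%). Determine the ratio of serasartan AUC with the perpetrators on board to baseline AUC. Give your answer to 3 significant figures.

1.66

The CYP1A2 pathway (22% of clearance) is reduced to 0.17× activity: 0.22 × 0.17 = 0.0374.
The CYP2E1 pathway (35% of clearance) falls to 0.39× activity: 0.35 × 0.39 = 0.1365.
Non-CYP routes (43%) are unchanged.
CL_new/CL_old = 0.0374 + 0.1365 + 0.43 = 0.6039.
AUC ∝ 1/CL: fold-change = 1 / 0.6039 = 1.66.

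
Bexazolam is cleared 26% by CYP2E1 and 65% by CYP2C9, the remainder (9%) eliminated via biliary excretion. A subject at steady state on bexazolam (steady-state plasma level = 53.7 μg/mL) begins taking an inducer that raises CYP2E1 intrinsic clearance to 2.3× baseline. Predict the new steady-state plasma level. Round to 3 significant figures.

CYP2E1: 0.26 × 2.3 = 0.598
CYP2C9: 0.65 (unchanged)
Other: 0.09 (unchanged)
Relative clearance = 0.598 + 0.65 + 0.09 = 1.338.
New steady-state plasma level = baseline ÷ relative clearance = 53.7 / 1.338 = 40.1 μg/mL.

40.1 μg/mL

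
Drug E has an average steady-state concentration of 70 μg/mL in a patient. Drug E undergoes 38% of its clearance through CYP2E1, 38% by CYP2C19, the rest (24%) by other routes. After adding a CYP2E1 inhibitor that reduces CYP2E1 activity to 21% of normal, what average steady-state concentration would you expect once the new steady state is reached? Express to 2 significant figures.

The CYP2E1 pathway (38% of clearance) drops to 0.21× activity: 0.38 × 0.21 = 0.0798.
CYP2C19 (38%) and the residual 24% are unaffected.
Relative clearance = 0.0798 + 0.38 + 0.24 = 0.6998.
With dosing unchanged, average steady-state concentration scales as 1/CL: 70 / 0.6998 = 1.0 × 10² μg/mL.

1.0 × 10² μg/mL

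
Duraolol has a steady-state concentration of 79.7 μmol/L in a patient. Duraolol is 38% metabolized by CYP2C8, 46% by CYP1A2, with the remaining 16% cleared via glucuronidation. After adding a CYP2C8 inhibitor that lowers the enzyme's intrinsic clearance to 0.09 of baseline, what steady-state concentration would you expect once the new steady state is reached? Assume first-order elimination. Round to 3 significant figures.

122 μmol/L

CYP2C8: 0.38 × 0.09 = 0.0342
CYP1A2: 0.46 (unchanged)
Other: 0.16 (unchanged)
New clearance relative to baseline: 0.0342 + 0.46 + 0.16 = 0.6542.
New steady-state concentration = baseline ÷ relative clearance = 79.7 / 0.6542 = 122 μmol/L.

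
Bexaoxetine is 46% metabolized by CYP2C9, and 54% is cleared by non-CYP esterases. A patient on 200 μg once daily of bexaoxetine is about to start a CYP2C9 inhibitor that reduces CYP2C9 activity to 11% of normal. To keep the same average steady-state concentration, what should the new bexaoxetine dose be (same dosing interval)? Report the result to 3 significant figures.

118 μg

The CYP2C9 pathway (46% of clearance) drops to 0.11× activity: 0.46 × 0.11 = 0.0506.
The remaining 54% of clearance is unaffected.
New clearance relative to baseline: 0.0506 + 0.54 = 0.5906.
Css,avg = (dose rate)/CL, so holding Css fixed requires dose ∝ CL: 200 × 0.5906 = 118 μg.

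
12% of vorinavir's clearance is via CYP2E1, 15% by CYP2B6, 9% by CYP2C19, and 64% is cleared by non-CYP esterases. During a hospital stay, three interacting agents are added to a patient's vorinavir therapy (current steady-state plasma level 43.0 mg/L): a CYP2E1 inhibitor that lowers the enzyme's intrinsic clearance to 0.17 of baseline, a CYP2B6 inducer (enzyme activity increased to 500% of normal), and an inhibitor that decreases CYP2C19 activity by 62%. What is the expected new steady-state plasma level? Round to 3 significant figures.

The CYP2E1 pathway (12% of clearance) falls to 0.17× activity: 0.12 × 0.17 = 0.0204.
The CYP2B6 pathway (15% of clearance) increases to 5× activity: 0.15 × 5 = 0.75.
The CYP2C19 pathway (9% of clearance) drops to 0.38× activity: 0.09 × 0.38 = 0.0342.
The remaining 64% of clearance is unaffected.
CL_new/CL_old = 0.0204 + 0.75 + 0.0342 + 0.64 = 1.4446.
Dividing the baseline by the relative clearance: 43.0 / 1.4446 = 29.8 mg/L.

29.8 mg/L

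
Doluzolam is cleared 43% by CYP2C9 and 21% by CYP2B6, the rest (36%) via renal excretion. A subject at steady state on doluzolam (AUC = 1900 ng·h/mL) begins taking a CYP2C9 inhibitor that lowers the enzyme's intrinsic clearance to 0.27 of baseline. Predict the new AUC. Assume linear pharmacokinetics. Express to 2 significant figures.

2.8 × 10³ ng·h/mL

CYP2C9: 0.43 × 0.27 = 0.1161
CYP2B6: 0.21 (unchanged)
Other: 0.36 (unchanged)
CL_new/CL_old = 0.1161 + 0.21 + 0.36 = 0.6861.
AUC ∝ 1/CL, so new value = 1900 / 0.6861 = 2.8 × 10³ ng·h/mL.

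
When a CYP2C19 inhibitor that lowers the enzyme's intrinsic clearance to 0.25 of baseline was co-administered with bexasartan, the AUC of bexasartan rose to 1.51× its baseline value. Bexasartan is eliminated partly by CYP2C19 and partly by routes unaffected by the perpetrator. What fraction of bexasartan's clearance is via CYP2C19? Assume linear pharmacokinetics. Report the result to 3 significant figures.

0.450

Let x = fm,CYP2C19. Because AUC ∝ 1/CL, relative clearance fell to 1/1.51 = 0.6623.
Setting x·0.25 + (1 − x) = 0.6623 and solving: x = (0.6623 − 1)/(0.25 − 1) = 0.450.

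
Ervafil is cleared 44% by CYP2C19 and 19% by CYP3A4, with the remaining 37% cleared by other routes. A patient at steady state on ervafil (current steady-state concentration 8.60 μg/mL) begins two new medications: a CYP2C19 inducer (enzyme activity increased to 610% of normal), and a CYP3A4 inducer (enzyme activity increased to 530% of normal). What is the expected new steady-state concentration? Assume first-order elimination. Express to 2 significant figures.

The CYP2C19 pathway (44% of clearance) is boosted to 6.1× activity: 0.44 × 6.1 = 2.684.
The CYP3A4 pathway (19% of clearance) rises to 5.3× activity: 0.19 × 5.3 = 1.007.
Non-CYP routes (37%) are unchanged.
New clearance relative to baseline: 2.684 + 1.007 + 0.37 = 4.061.
Dividing the baseline by the relative clearance: 8.60 / 4.061 = 2.1 μg/mL.

2.1 μg/mL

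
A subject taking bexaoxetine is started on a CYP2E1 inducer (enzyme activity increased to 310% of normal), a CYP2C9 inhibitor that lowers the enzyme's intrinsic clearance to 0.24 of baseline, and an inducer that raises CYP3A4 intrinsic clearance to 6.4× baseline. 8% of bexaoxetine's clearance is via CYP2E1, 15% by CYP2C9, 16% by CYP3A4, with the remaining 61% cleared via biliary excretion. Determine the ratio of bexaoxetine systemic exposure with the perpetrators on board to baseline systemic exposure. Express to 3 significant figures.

The CYP2E1 pathway (8% of clearance) increases to 3.1× activity: 0.08 × 3.1 = 0.248.
The CYP2C9 pathway (15% of clearance) is reduced to 0.24× activity: 0.15 × 0.24 = 0.036.
The CYP3A4 pathway (16% of clearance) increases to 6.4× activity: 0.16 × 6.4 = 1.024.
Non-CYP routes (61%) are unchanged.
CL_new/CL_old = 0.248 + 0.036 + 1.024 + 0.61 = 1.918.
Because systemic exposure varies inversely with clearance, the combined effect is 1 / 1.918 = 0.521.

0.521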